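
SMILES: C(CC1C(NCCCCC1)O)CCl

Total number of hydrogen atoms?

20

Hydrogens are implicit in SMILES; fill each atom to its normal valence:
  8 × C: 2 H each → 16
  2 × C: 1 H each → 2
  1 × Cl: no H
  1 × N: 1 H
  1 × O: 1 H
  Total hydrogens = 20.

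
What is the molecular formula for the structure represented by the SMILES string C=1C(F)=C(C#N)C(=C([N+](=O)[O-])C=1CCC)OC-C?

Heavy atoms from the SMILES: 12 C, 1 F, 2 N, 3 O.
Implicit hydrogens by atom environment:
  5 × C (aromatic): no H
  3 × C: 2 H each → 6
  2 × C: 3 H each → 6
  2 × O: no H
  1 × C (aromatic): 1 H
  1 × C: no H
  1 × F: no H
  1 × N (charge +1): no H
  1 × N: no H
  1 × O (charge -1): no H
  Total hydrogens = 13.
Molecular formula: C12H13FN2O3

C12H13FN2O3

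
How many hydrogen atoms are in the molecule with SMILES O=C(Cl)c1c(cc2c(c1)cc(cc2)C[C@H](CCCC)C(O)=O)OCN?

Hydrogens are implicit in SMILES; fill each atom to its normal valence:
  5 × C: 2 H each → 10
  5 × C (aromatic): 1 H each → 5
  5 × C (aromatic): no H
  3 × O: no H
  2 × C: no H
  1 × C: 3 H
  1 × C: 1 H
  1 × Cl: no H
  1 × N: 2 H
  1 × O: 1 H
  Total hydrogens = 22.

22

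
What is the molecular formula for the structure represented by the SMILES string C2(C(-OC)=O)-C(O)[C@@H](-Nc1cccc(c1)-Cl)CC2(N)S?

C13H17ClN2O3S

Heavy atoms from the SMILES: 13 C, 1 Cl, 2 N, 3 O, 1 S.
Implicit hydrogens by atom environment:
  4 × C (aromatic): 1 H each → 4
  3 × C: 1 H each → 3
  2 × C: no H
  2 × C (aromatic): no H
  2 × O: no H
  1 × C: 3 H
  1 × C: 2 H
  1 × Cl: no H
  1 × N: 2 H
  1 × N: 1 H
  1 × O: 1 H
  1 × S: 1 H
  Total hydrogens = 17.
Molecular formula: C13H17ClN2O3S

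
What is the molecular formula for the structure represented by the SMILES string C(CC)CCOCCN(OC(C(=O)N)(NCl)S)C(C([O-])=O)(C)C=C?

C14H25ClN3O5S-

Heavy atoms from the SMILES: 14 C, 1 Cl, 3 N, 5 O, 1 S.
Implicit hydrogens by atom environment:
  7 × C: 2 H each → 14
  4 × C: no H
  4 × O: no H
  2 × C: 3 H each → 6
  1 × C: 1 H
  1 × Cl: no H
  1 × N: 2 H
  1 × N: 1 H
  1 × N: no H
  1 × O (charge -1): no H
  1 × S: 1 H
  Total hydrogens = 25.
Net charge -1.
Molecular formula: C14H25ClN3O5S-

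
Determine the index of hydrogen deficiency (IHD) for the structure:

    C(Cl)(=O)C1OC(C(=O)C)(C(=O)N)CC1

4

Molecular formula from the SMILES: C8H10ClNO4.
DoU = (2C + 2 + N − H − X)/2 = (2·8 + 2 + 1 − 10 − 1)/2 = 8/2 = 4.
(Structurally: 1 ring(s) + 3 π bond(s) = 4.)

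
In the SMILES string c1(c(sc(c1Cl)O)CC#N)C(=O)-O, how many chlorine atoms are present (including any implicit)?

1

The symbol for chlorine appears 1 time in the SMILES.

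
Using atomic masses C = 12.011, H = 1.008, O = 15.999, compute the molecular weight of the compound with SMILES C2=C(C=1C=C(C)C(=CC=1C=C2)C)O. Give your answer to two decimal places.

Molecular formula: C12H12O.
M = 12×12.011 + 12×1.008 + 1×15.999 = 172.23 g/mol.

172.23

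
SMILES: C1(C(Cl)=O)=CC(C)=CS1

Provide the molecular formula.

Heavy atoms from the SMILES: 6 C, 1 Cl, 1 O, 1 S.
Implicit hydrogens by atom environment:
  2 × C (aromatic): 1 H each → 2
  2 × C (aromatic): no H
  1 × C: 3 H
  1 × C: no H
  1 × Cl: no H
  1 × O: no H
  1 × S (aromatic): no H
  Total hydrogens = 5.
Molecular formula: C6H5ClOS

C6H5ClOS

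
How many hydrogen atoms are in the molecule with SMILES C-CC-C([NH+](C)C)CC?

20

Hydrogens are implicit in SMILES; fill each atom to its normal valence:
  4 × C: 3 H each → 12
  3 × C: 2 H each → 6
  1 × C: 1 H
  1 × N (charge +1): 1 H
  Total hydrogens = 20.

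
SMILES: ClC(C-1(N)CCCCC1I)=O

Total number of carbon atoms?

7

The symbol for carbon appears 7 times in the SMILES. (Cl is a single chlorine, not C + l.)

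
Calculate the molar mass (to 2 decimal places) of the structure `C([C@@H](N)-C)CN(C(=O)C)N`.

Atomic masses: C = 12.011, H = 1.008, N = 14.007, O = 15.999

Molecular formula: C6H15N3O.
M = 6×12.011 + 15×1.008 + 3×14.007 + 1×15.999 = 145.21 g/mol.

145.21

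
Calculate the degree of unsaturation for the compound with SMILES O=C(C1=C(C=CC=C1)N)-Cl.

5

Molecular formula from the SMILES: C7H6ClNO.
DoU = (2C + 2 + N − H − X)/2 = (2·7 + 2 + 1 − 6 − 1)/2 = 10/2 = 5.
(Structurally: 1 ring(s) + 4 π bond(s) = 5.)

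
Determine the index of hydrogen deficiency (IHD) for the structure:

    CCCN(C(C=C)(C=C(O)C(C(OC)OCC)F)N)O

Molecular formula from the SMILES: C13H25FN2O4.
DoU = (2C + 2 + N − H − X)/2 = (2·13 + 2 + 2 − 25 − 1)/2 = 4/2 = 2.
(Structurally: 0 ring(s) + 2 π bond(s) = 2.)

2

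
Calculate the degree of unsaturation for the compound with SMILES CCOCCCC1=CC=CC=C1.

4

Molecular formula from the SMILES: C11H16O.
DoU = (2C + 2 + N − H − X)/2 = (2·11 + 2 + 0 − 16 − 0)/2 = 8/2 = 4.
(Structurally: 1 ring(s) + 3 π bond(s) = 4.)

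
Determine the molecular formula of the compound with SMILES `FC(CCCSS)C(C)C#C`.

Heavy atoms from the SMILES: 8 C, 1 F, 2 S.
Implicit hydrogens by atom environment:
  3 × C: 2 H each → 6
  3 × C: 1 H each → 3
  1 × C: 3 H
  1 × C: no H
  1 × F: no H
  1 × S: 1 H
  1 × S: no H
  Total hydrogens = 13.
Molecular formula: C8H13FS2

C8H13FS2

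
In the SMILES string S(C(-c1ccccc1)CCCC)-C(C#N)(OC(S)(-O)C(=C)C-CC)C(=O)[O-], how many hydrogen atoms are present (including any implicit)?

Hydrogens are implicit in SMILES; fill each atom to its normal valence:
  6 × C: 2 H each → 12
  5 × C (aromatic): 1 H each → 5
  5 × C: no H
  2 × C: 3 H each → 6
  2 × O: no H
  1 × C: 1 H
  1 × C (aromatic): no H
  1 × N: no H
  1 × O: 1 H
  1 × O (charge -1): no H
  1 × S: 1 H
  1 × S: no H
  Total hydrogens = 26.

26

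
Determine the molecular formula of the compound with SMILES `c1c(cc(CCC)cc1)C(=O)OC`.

C11H14O2

Heavy atoms from the SMILES: 11 C, 2 O.
Implicit hydrogens by atom environment:
  4 × C (aromatic): 1 H each → 4
  2 × C: 3 H each → 6
  2 × C: 2 H each → 4
  2 × C (aromatic): no H
  2 × O: no H
  1 × C: no H
  Total hydrogens = 14.
Molecular formula: C11H14O2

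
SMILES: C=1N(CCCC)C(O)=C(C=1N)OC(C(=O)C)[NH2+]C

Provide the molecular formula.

C12H22N3O3+

Heavy atoms from the SMILES: 12 C, 3 N, 3 O.
Implicit hydrogens by atom environment:
  3 × C: 3 H each → 9
  3 × C: 2 H each → 6
  3 × C (aromatic): no H
  2 × O: no H
  1 × C (aromatic): 1 H
  1 × C: 1 H
  1 × C: no H
  1 × N: 2 H
  1 × N (charge +1): 2 H
  1 × N (aromatic): no H
  1 × O: 1 H
  Total hydrogens = 22.
Net charge +1.
Molecular formula: C12H22N3O3+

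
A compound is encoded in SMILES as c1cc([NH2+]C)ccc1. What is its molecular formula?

Heavy atoms from the SMILES: 7 C, 1 N.
Implicit hydrogens by atom environment:
  5 × C (aromatic): 1 H each → 5
  1 × C: 3 H
  1 × C (aromatic): no H
  1 × N (charge +1): 2 H
  Total hydrogens = 10.
Net charge +1.
Molecular formula: C7H10N+

C7H10N+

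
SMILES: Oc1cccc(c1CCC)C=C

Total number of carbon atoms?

11

The symbol for carbon appears 11 times in the SMILES. Lowercase c denotes aromatic carbon and counts toward C.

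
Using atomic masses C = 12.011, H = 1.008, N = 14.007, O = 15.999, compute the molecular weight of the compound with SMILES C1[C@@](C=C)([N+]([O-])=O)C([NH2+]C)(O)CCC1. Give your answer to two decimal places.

201.25

Molecular formula: C9H17N2O3+.
M = 9×12.011 + 17×1.008 + 2×14.007 + 3×15.999 = 201.25 g/mol.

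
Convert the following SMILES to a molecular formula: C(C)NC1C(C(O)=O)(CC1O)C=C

C9H15NO3

Heavy atoms from the SMILES: 9 C, 1 N, 3 O.
Implicit hydrogens by atom environment:
  3 × C: 2 H each → 6
  3 × C: 1 H each → 3
  2 × C: no H
  2 × O: 1 H each → 2
  1 × C: 3 H
  1 × N: 1 H
  1 × O: no H
  Total hydrogens = 15.
Molecular formula: C9H15NO3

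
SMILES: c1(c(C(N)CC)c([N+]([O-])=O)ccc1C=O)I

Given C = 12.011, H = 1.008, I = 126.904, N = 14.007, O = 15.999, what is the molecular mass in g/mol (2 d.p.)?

334.11

Molecular formula: C10H11IN2O3.
M = 10×12.011 + 11×1.008 + 1×126.904 + 2×14.007 + 3×15.999 = 334.11 g/mol.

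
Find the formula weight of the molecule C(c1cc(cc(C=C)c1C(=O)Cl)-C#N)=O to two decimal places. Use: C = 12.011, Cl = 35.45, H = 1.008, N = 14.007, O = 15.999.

Molecular formula: C11H6ClNO2.
M = 11×12.011 + 1×35.45 + 6×1.008 + 1×14.007 + 2×15.999 = 219.62 g/mol.

219.62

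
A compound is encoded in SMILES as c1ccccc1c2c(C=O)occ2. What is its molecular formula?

C11H8O2

Heavy atoms from the SMILES: 11 C, 2 O.
Implicit hydrogens by atom environment:
  7 × C (aromatic): 1 H each → 7
  3 × C (aromatic): no H
  1 × C: 1 H
  1 × O (aromatic): no H
  1 × O: no H
  Total hydrogens = 8.
Molecular formula: C11H8O2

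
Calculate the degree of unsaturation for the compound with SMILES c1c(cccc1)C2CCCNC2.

5

Molecular formula from the SMILES: C11H15N.
DoU = (2C + 2 + N − H − X)/2 = (2·11 + 2 + 1 − 15 − 0)/2 = 10/2 = 5.
(Structurally: 2 ring(s) + 3 π bond(s) = 5.)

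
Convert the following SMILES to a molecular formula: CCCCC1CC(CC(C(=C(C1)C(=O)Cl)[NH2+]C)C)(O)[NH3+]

[C15H29ClN2O2]2+

Heavy atoms from the SMILES: 15 C, 1 Cl, 2 N, 2 O.
Implicit hydrogens by atom environment:
  6 × C: 2 H each → 12
  4 × C: no H
  3 × C: 3 H each → 9
  2 × C: 1 H each → 2
  1 × Cl: no H
  1 × N (charge +1): 3 H
  1 × N (charge +1): 2 H
  1 × O: 1 H
  1 × O: no H
  Total hydrogens = 29.
Net charge +2.
Molecular formula: [C15H29ClN2O2]2+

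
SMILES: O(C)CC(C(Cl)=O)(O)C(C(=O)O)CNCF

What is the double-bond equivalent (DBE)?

Molecular formula from the SMILES: C8H13ClFNO5.
DoU = (2C + 2 + N − H − X)/2 = (2·8 + 2 + 1 − 13 − 2)/2 = 4/2 = 2.
(Structurally: 0 ring(s) + 2 π bond(s) = 2.)

2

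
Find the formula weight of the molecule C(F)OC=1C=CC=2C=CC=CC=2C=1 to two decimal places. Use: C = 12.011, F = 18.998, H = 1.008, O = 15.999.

176.19

Molecular formula: C11H9FO.
M = 11×12.011 + 1×18.998 + 9×1.008 + 1×15.999 = 176.19 g/mol.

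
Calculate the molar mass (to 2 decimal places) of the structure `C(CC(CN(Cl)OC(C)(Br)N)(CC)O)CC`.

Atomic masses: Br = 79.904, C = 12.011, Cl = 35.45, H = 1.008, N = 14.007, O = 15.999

Molecular formula: C10H22BrClN2O2.
M = 1×79.904 + 10×12.011 + 1×35.45 + 22×1.008 + 2×14.007 + 2×15.999 = 317.65 g/mol.

317.65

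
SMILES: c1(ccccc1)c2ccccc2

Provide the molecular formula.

C12H10

Heavy atoms from the SMILES: 12 C.
Implicit hydrogens by atom environment:
  10 × C (aromatic): 1 H each → 10
  2 × C (aromatic): no H
  Total hydrogens = 10.
Molecular formula: C12H10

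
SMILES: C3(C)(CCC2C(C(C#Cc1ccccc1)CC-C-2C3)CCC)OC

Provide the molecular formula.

Heavy atoms from the SMILES: 23 C, 1 O.
Implicit hydrogens by atom environment:
  7 × C: 2 H each → 14
  5 × C (aromatic): 1 H each → 5
  4 × C: 1 H each → 4
  3 × C: 3 H each → 9
  3 × C: no H
  1 × C (aromatic): no H
  1 × O: no H
  Total hydrogens = 32.
Molecular formula: C23H32O

C23H32O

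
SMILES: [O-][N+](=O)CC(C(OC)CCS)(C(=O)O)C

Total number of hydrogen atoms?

Hydrogens are implicit in SMILES; fill each atom to its normal valence:
  3 × C: 2 H each → 6
  3 × O: no H
  2 × C: 3 H each → 6
  2 × C: no H
  1 × C: 1 H
  1 × N (charge +1): no H
  1 × O: 1 H
  1 × O (charge -1): no H
  1 × S: 1 H
  Total hydrogens = 15.

15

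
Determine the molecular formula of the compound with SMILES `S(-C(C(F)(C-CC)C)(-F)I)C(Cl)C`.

C8H14ClF2IS

Heavy atoms from the SMILES: 8 C, 1 Cl, 2 F, 1 I, 1 S.
Implicit hydrogens by atom environment:
  3 × C: 3 H each → 9
  2 × C: 2 H each → 4
  2 × C: no H
  2 × F: no H
  1 × C: 1 H
  1 × Cl: no H
  1 × I: no H
  1 × S: no H
  Total hydrogens = 14.
Molecular formula: C8H14ClF2IS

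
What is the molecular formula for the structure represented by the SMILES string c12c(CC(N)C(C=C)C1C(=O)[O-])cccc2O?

C13H14NO3-

Heavy atoms from the SMILES: 13 C, 1 N, 3 O.
Implicit hydrogens by atom environment:
  4 × C: 1 H each → 4
  3 × C (aromatic): 1 H each → 3
  3 × C (aromatic): no H
  2 × C: 2 H each → 4
  1 × C: no H
  1 × N: 2 H
  1 × O: 1 H
  1 × O: no H
  1 × O (charge -1): no H
  Total hydrogens = 14.
Net charge -1.
Molecular formula: C13H14NO3-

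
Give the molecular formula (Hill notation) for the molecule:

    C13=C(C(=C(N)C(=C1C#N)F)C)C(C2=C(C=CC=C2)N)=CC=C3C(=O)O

C19H14FN3O2

Heavy atoms from the SMILES: 19 C, 1 F, 3 N, 2 O.
Implicit hydrogens by atom environment:
  10 × C (aromatic): no H
  6 × C (aromatic): 1 H each → 6
  2 × C: no H
  2 × N: 2 H each → 4
  1 × C: 3 H
  1 × F: no H
  1 × N: no H
  1 × O: 1 H
  1 × O: no H
  Total hydrogens = 14.
Molecular formula: C19H14FN3O2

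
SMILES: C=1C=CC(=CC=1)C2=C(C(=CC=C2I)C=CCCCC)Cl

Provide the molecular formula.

C18H18ClI

Heavy atoms from the SMILES: 18 C, 1 Cl, 1 I.
Implicit hydrogens by atom environment:
  7 × C (aromatic): 1 H each → 7
  5 × C (aromatic): no H
  3 × C: 2 H each → 6
  2 × C: 1 H each → 2
  1 × C: 3 H
  1 × Cl: no H
  1 × I: no H
  Total hydrogens = 18.
Molecular formula: C18H18ClI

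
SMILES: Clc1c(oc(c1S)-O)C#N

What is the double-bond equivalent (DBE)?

5

Molecular formula from the SMILES: C5H2ClNO2S.
DoU = (2C + 2 + N − H − X)/2 = (2·5 + 2 + 1 − 2 − 1)/2 = 10/2 = 5.
(Structurally: 1 ring(s) + 4 π bond(s) = 5.)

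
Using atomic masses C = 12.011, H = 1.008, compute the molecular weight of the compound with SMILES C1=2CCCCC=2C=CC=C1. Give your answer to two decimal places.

132.21

Molecular formula: C10H12.
M = 10×12.011 + 12×1.008 = 132.21 g/mol.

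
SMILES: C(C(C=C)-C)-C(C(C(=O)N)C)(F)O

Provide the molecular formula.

Heavy atoms from the SMILES: 9 C, 1 F, 1 N, 2 O.
Implicit hydrogens by atom environment:
  3 × C: 1 H each → 3
  2 × C: 3 H each → 6
  2 × C: 2 H each → 4
  2 × C: no H
  1 × F: no H
  1 × N: 2 H
  1 × O: 1 H
  1 × O: no H
  Total hydrogens = 16.
Molecular formula: C9H16FNO2

C9H16FNO2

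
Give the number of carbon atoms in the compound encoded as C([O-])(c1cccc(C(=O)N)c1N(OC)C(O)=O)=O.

10

The symbol for carbon appears 10 times in the SMILES. Lowercase c denotes aromatic carbon and counts toward C.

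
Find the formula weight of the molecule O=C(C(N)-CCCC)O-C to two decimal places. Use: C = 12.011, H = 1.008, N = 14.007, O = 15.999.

Molecular formula: C7H15NO2.
M = 7×12.011 + 15×1.008 + 1×14.007 + 2×15.999 = 145.20 g/mol.

145.20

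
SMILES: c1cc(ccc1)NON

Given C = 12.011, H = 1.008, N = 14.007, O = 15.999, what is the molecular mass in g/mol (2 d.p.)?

Molecular formula: C6H8N2O.
M = 6×12.011 + 8×1.008 + 2×14.007 + 1×15.999 = 124.14 g/mol.

124.14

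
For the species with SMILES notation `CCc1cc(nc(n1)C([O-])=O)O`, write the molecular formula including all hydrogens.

C7H7N2O3-

Heavy atoms from the SMILES: 7 C, 2 N, 3 O.
Implicit hydrogens by atom environment:
  3 × C (aromatic): no H
  2 × N (aromatic): no H
  1 × C: 3 H
  1 × C: 2 H
  1 × C (aromatic): 1 H
  1 × C: no H
  1 × O: 1 H
  1 × O: no H
  1 × O (charge -1): no H
  Total hydrogens = 7.
Net charge -1.
Molecular formula: C7H7N2O3-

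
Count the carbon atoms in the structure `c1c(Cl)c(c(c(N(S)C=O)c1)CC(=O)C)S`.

10

The symbol for carbon appears 10 times in the SMILES. Lowercase c denotes aromatic carbon and counts toward C.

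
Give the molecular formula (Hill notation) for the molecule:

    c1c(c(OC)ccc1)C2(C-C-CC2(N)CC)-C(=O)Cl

C15H20ClNO2

Heavy atoms from the SMILES: 15 C, 1 Cl, 1 N, 2 O.
Implicit hydrogens by atom environment:
  4 × C: 2 H each → 8
  4 × C (aromatic): 1 H each → 4
  3 × C: no H
  2 × C: 3 H each → 6
  2 × C (aromatic): no H
  2 × O: no H
  1 × Cl: no H
  1 × N: 2 H
  Total hydrogens = 20.
Molecular formula: C15H20ClNO2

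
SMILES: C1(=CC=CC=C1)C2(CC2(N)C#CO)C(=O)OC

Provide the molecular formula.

C13H13NO3

Heavy atoms from the SMILES: 13 C, 1 N, 3 O.
Implicit hydrogens by atom environment:
  5 × C (aromatic): 1 H each → 5
  5 × C: no H
  2 × O: no H
  1 × C: 3 H
  1 × C: 2 H
  1 × C (aromatic): no H
  1 × N: 2 H
  1 × O: 1 H
  Total hydrogens = 13.
Molecular formula: C13H13NO3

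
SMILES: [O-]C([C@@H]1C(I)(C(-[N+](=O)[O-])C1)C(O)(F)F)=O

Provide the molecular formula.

C6H5F2INO5-

Heavy atoms from the SMILES: 6 C, 2 F, 1 I, 1 N, 5 O.
Implicit hydrogens by atom environment:
  3 × C: no H
  2 × C: 1 H each → 2
  2 × F: no H
  2 × O: no H
  2 × O (charge -1): no H
  1 × C: 2 H
  1 × I: no H
  1 × N (charge +1): no H
  1 × O: 1 H
  Total hydrogens = 5.
Net charge -1.
Molecular formula: C6H5F2INO5-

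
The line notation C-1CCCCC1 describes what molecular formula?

C6H12

Heavy atoms from the SMILES: 6 C.
Implicit hydrogens by atom environment:
  6 × C: 2 H each → 12
  Total hydrogens = 12.
Molecular formula: C6H12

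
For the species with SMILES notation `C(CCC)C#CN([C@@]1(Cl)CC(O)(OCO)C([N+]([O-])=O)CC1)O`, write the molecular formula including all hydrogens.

C13H21ClN2O6

Heavy atoms from the SMILES: 13 C, 1 Cl, 2 N, 6 O.
Implicit hydrogens by atom environment:
  7 × C: 2 H each → 14
  4 × C: no H
  3 × O: 1 H each → 3
  2 × O: no H
  1 × C: 3 H
  1 × C: 1 H
  1 × Cl: no H
  1 × N: no H
  1 × N (charge +1): no H
  1 × O (charge -1): no H
  Total hydrogens = 21.
Molecular formula: C13H21ClN2O6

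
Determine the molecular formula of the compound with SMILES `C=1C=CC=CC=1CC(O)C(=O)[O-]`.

C9H9O3-

Heavy atoms from the SMILES: 9 C, 3 O.
Implicit hydrogens by atom environment:
  5 × C (aromatic): 1 H each → 5
  1 × C: 2 H
  1 × C: 1 H
  1 × C: no H
  1 × C (aromatic): no H
  1 × O: 1 H
  1 × O: no H
  1 × O (charge -1): no H
  Total hydrogens = 9.
Net charge -1.
Molecular formula: C9H9O3-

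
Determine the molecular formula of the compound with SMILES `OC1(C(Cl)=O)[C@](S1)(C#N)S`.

Heavy atoms from the SMILES: 4 C, 1 Cl, 1 N, 2 O, 2 S.
Implicit hydrogens by atom environment:
  4 × C: no H
  1 × Cl: no H
  1 × N: no H
  1 × O: 1 H
  1 × O: no H
  1 × S: 1 H
  1 × S: no H
  Total hydrogens = 2.
Molecular formula: C4H2ClNO2S2

C4H2ClNO2S2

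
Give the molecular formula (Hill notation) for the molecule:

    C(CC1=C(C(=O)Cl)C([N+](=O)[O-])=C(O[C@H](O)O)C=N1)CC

C11H13ClN2O6

Heavy atoms from the SMILES: 11 C, 1 Cl, 2 N, 6 O.
Implicit hydrogens by atom environment:
  4 × C (aromatic): no H
  3 × C: 2 H each → 6
  3 × O: no H
  2 × O: 1 H each → 2
  1 × C: 3 H
  1 × C (aromatic): 1 H
  1 × C: 1 H
  1 × C: no H
  1 × Cl: no H
  1 × N (aromatic): no H
  1 × N (charge +1): no H
  1 × O (charge -1): no H
  Total hydrogens = 13.
Molecular formula: C11H13ClN2O6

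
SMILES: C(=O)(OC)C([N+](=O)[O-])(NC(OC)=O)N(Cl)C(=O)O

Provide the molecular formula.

Heavy atoms from the SMILES: 6 C, 1 Cl, 3 N, 8 O.
Implicit hydrogens by atom environment:
  6 × O: no H
  4 × C: no H
  2 × C: 3 H each → 6
  1 × Cl: no H
  1 × N: 1 H
  1 × N: no H
  1 × N (charge +1): no H
  1 × O: 1 H
  1 × O (charge -1): no H
  Total hydrogens = 8.
Molecular formula: C6H8ClN3O8

C6H8ClN3O8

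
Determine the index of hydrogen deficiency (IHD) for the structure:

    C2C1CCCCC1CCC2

2

Molecular formula from the SMILES: C10H18.
DoU = (2C + 2 + N − H − X)/2 = (2·10 + 2 + 0 − 18 − 0)/2 = 4/2 = 2.
(Structurally: 2 ring(s) + 0 π bond(s) = 2.)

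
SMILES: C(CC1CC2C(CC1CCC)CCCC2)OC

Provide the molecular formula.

Heavy atoms from the SMILES: 16 C, 1 O.
Implicit hydrogens by atom environment:
  10 × C: 2 H each → 20
  4 × C: 1 H each → 4
  2 × C: 3 H each → 6
  1 × O: no H
  Total hydrogens = 30.
Molecular formula: C16H30O

C16H30O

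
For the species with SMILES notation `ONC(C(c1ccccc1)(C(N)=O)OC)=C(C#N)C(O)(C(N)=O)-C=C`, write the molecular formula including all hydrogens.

Heavy atoms from the SMILES: 16 C, 4 N, 5 O.
Implicit hydrogens by atom environment:
  7 × C: no H
  5 × C (aromatic): 1 H each → 5
  3 × O: no H
  2 × N: 2 H each → 4
  2 × O: 1 H each → 2
  1 × C: 3 H
  1 × C: 2 H
  1 × C: 1 H
  1 × C (aromatic): no H
  1 × N: 1 H
  1 × N: no H
  Total hydrogens = 18.
Molecular formula: C16H18N4O5

C16H18N4O5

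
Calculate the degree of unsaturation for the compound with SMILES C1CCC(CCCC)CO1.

Molecular formula from the SMILES: C9H18O.
DoU = (2C + 2 + N − H − X)/2 = (2·9 + 2 + 0 − 18 − 0)/2 = 2/2 = 1.
(Structurally: 1 ring(s) + 0 π bond(s) = 1.)

1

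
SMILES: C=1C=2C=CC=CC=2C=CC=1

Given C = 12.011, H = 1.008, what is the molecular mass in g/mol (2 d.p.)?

128.17

Molecular formula: C10H8.
M = 10×12.011 + 8×1.008 = 128.17 g/mol.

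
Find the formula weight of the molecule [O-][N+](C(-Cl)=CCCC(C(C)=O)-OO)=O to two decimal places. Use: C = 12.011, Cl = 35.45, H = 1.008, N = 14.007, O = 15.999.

223.61

Molecular formula: C7H10ClNO5.
M = 7×12.011 + 1×35.45 + 10×1.008 + 1×14.007 + 5×15.999 = 223.61 g/mol.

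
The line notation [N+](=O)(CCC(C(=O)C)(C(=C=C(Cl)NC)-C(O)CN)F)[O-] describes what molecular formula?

C11H17ClFN3O4

Heavy atoms from the SMILES: 11 C, 1 Cl, 1 F, 3 N, 4 O.
Implicit hydrogens by atom environment:
  5 × C: no H
  3 × C: 2 H each → 6
  2 × C: 3 H each → 6
  2 × O: no H
  1 × C: 1 H
  1 × Cl: no H
  1 × F: no H
  1 × N: 2 H
  1 × N: 1 H
  1 × N (charge +1): no H
  1 × O: 1 H
  1 × O (charge -1): no H
  Total hydrogens = 17.
Molecular formula: C11H17ClFN3O4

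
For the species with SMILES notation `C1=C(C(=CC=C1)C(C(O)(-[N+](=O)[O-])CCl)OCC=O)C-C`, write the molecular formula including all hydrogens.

Heavy atoms from the SMILES: 13 C, 1 Cl, 1 N, 5 O.
Implicit hydrogens by atom environment:
  4 × C (aromatic): 1 H each → 4
  3 × C: 2 H each → 6
  3 × O: no H
  2 × C: 1 H each → 2
  2 × C (aromatic): no H
  1 × C: 3 H
  1 × C: no H
  1 × Cl: no H
  1 × N (charge +1): no H
  1 × O: 1 H
  1 × O (charge -1): no H
  Total hydrogens = 16.
Molecular formula: C13H16ClNO5

C13H16ClNO5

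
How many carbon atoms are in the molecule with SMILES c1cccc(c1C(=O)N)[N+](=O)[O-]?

The symbol for carbon appears 7 times in the SMILES. Lowercase c denotes aromatic carbon and counts toward C.

7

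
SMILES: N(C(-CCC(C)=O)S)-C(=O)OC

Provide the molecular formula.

Heavy atoms from the SMILES: 7 C, 1 N, 3 O, 1 S.
Implicit hydrogens by atom environment:
  3 × O: no H
  2 × C: 3 H each → 6
  2 × C: 2 H each → 4
  2 × C: no H
  1 × C: 1 H
  1 × N: 1 H
  1 × S: 1 H
  Total hydrogens = 13.
Molecular formula: C7H13NO3S

C7H13NO3S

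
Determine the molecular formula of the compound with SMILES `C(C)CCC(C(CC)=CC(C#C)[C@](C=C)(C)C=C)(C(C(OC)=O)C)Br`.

C22H33BrO2

Heavy atoms from the SMILES: 1 Br, 22 C, 2 O.
Implicit hydrogens by atom environment:
  6 × C: 2 H each → 12
  6 × C: 1 H each → 6
  5 × C: 3 H each → 15
  5 × C: no H
  2 × O: no H
  1 × Br: no H
  Total hydrogens = 33.
Molecular formula: C22H33BrO2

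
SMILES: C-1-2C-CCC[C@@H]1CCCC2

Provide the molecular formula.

Heavy atoms from the SMILES: 10 C.
Implicit hydrogens by atom environment:
  8 × C: 2 H each → 16
  2 × C: 1 H each → 2
  Total hydrogens = 18.
Molecular formula: C10H18

C10H18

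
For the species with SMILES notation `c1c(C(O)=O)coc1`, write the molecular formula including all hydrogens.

C5H4O3

Heavy atoms from the SMILES: 5 C, 3 O.
Implicit hydrogens by atom environment:
  3 × C (aromatic): 1 H each → 3
  1 × C (aromatic): no H
  1 × C: no H
  1 × O: 1 H
  1 × O (aromatic): no H
  1 × O: no H
  Total hydrogens = 4.
Molecular formula: C5H4O3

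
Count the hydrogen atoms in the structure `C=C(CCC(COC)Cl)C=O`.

13

Hydrogens are implicit in SMILES; fill each atom to its normal valence:
  4 × C: 2 H each → 8
  2 × C: 1 H each → 2
  2 × O: no H
  1 × C: 3 H
  1 × C: no H
  1 × Cl: no H
  Total hydrogens = 13.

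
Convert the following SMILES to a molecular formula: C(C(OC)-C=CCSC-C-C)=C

Heavy atoms from the SMILES: 10 C, 1 O, 1 S.
Implicit hydrogens by atom environment:
  4 × C: 2 H each → 8
  4 × C: 1 H each → 4
  2 × C: 3 H each → 6
  1 × O: no H
  1 × S: no H
  Total hydrogens = 18.
Molecular formula: C10H18OS

C10H18OS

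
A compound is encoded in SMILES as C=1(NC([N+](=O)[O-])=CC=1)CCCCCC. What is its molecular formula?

C10H16N2O2

Heavy atoms from the SMILES: 10 C, 2 N, 2 O.
Implicit hydrogens by atom environment:
  5 × C: 2 H each → 10
  2 × C (aromatic): 1 H each → 2
  2 × C (aromatic): no H
  1 × C: 3 H
  1 × N (aromatic): 1 H
  1 × N (charge +1): no H
  1 × O: no H
  1 × O (charge -1): no H
  Total hydrogens = 16.
Molecular formula: C10H16N2O2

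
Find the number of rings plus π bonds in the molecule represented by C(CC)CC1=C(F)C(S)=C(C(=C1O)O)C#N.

Molecular formula from the SMILES: C11H12FNO2S.
DoU = (2C + 2 + N − H − X)/2 = (2·11 + 2 + 1 − 12 − 1)/2 = 12/2 = 6.
(Structurally: 1 ring(s) + 5 π bond(s) = 6.)

6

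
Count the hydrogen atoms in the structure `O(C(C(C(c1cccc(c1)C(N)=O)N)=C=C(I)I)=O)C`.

12

Hydrogens are implicit in SMILES; fill each atom to its normal valence:
  5 × C: no H
  4 × C (aromatic): 1 H each → 4
  3 × O: no H
  2 × C (aromatic): no H
  2 × I: no H
  2 × N: 2 H each → 4
  1 × C: 3 H
  1 × C: 1 H
  Total hydrogens = 12.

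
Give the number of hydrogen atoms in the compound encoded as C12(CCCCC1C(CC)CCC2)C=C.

24

Hydrogens are implicit in SMILES; fill each atom to its normal valence:
  9 × C: 2 H each → 18
  3 × C: 1 H each → 3
  1 × C: 3 H
  1 × C: no H
  Total hydrogens = 24.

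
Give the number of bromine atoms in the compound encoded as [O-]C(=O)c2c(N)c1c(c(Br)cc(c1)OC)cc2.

1

The symbol for bromine appears 1 time in the SMILES.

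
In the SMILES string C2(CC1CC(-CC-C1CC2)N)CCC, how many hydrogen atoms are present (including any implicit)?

Hydrogens are implicit in SMILES; fill each atom to its normal valence:
  8 × C: 2 H each → 16
  4 × C: 1 H each → 4
  1 × C: 3 H
  1 × N: 2 H
  Total hydrogens = 25.

25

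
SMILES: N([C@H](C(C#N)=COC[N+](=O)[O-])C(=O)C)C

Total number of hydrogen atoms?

11

Hydrogens are implicit in SMILES; fill each atom to its normal valence:
  3 × C: no H
  3 × O: no H
  2 × C: 3 H each → 6
  2 × C: 1 H each → 2
  1 × C: 2 H
  1 × N: 1 H
  1 × N: no H
  1 × N (charge +1): no H
  1 × O (charge -1): no H
  Total hydrogens = 11.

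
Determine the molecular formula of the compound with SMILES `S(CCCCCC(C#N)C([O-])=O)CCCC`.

Heavy atoms from the SMILES: 12 C, 1 N, 2 O, 1 S.
Implicit hydrogens by atom environment:
  8 × C: 2 H each → 16
  2 × C: no H
  1 × C: 3 H
  1 × C: 1 H
  1 × N: no H
  1 × O: no H
  1 × O (charge -1): no H
  1 × S: no H
  Total hydrogens = 20.
Net charge -1.
Molecular formula: C12H20NO2S-

C12H20NO2S-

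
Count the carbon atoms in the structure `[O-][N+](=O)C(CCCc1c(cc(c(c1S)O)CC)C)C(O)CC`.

The symbol for carbon appears 16 times in the SMILES. Lowercase c denotes aromatic carbon and counts toward C.

16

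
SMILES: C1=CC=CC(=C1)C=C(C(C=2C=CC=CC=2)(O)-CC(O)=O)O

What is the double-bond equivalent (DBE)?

Molecular formula from the SMILES: C17H16O4.
DoU = (2C + 2 + N − H − X)/2 = (2·17 + 2 + 0 − 16 − 0)/2 = 20/2 = 10.
(Structurally: 2 ring(s) + 8 π bond(s) = 10.)

10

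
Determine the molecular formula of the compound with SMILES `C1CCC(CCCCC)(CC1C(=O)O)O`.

Heavy atoms from the SMILES: 12 C, 3 O.
Implicit hydrogens by atom environment:
  8 × C: 2 H each → 16
  2 × C: no H
  2 × O: 1 H each → 2
  1 × C: 3 H
  1 × C: 1 H
  1 × O: no H
  Total hydrogens = 22.
Molecular formula: C12H22O3

C12H22O3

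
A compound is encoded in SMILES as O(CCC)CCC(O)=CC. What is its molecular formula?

Heavy atoms from the SMILES: 8 C, 2 O.
Implicit hydrogens by atom environment:
  4 × C: 2 H each → 8
  2 × C: 3 H each → 6
  1 × C: 1 H
  1 × C: no H
  1 × O: 1 H
  1 × O: no H
  Total hydrogens = 16.
Molecular formula: C8H16O2

C8H16O2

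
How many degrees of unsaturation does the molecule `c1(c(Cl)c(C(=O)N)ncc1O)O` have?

Molecular formula from the SMILES: C6H5ClN2O3.
DoU = (2C + 2 + N − H − X)/2 = (2·6 + 2 + 2 − 5 − 1)/2 = 10/2 = 5.
(Structurally: 1 ring(s) + 4 π bond(s) = 5.)

5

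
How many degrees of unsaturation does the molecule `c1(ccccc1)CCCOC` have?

4

Molecular formula from the SMILES: C10H14O.
DoU = (2C + 2 + N − H − X)/2 = (2·10 + 2 + 0 − 14 − 0)/2 = 8/2 = 4.
(Structurally: 1 ring(s) + 3 π bond(s) = 4.)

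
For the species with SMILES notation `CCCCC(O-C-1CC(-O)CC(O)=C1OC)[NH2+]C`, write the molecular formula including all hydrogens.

Heavy atoms from the SMILES: 13 C, 1 N, 4 O.
Implicit hydrogens by atom environment:
  5 × C: 2 H each → 10
  3 × C: 3 H each → 9
  3 × C: 1 H each → 3
  2 × C: no H
  2 × O: 1 H each → 2
  2 × O: no H
  1 × N (charge +1): 2 H
  Total hydrogens = 26.
Net charge +1.
Molecular formula: C13H26NO4+

C13H26NO4+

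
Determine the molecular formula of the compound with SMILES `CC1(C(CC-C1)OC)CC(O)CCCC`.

C13H26O2

Heavy atoms from the SMILES: 13 C, 2 O.
Implicit hydrogens by atom environment:
  7 × C: 2 H each → 14
  3 × C: 3 H each → 9
  2 × C: 1 H each → 2
  1 × C: no H
  1 × O: 1 H
  1 × O: no H
  Total hydrogens = 26.
Molecular formula: C13H26O2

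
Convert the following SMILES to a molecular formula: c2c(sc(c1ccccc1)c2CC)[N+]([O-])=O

C12H11NO2S

Heavy atoms from the SMILES: 12 C, 1 N, 2 O, 1 S.
Implicit hydrogens by atom environment:
  6 × C (aromatic): 1 H each → 6
  4 × C (aromatic): no H
  1 × C: 3 H
  1 × C: 2 H
  1 × N (charge +1): no H
  1 × O: no H
  1 × O (charge -1): no H
  1 × S (aromatic): no H
  Total hydrogens = 11.
Molecular formula: C12H11NO2S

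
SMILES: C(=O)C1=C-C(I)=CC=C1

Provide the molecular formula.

Heavy atoms from the SMILES: 7 C, 1 I, 1 O.
Implicit hydrogens by atom environment:
  4 × C (aromatic): 1 H each → 4
  2 × C (aromatic): no H
  1 × C: 1 H
  1 × I: no H
  1 × O: no H
  Total hydrogens = 5.
Molecular formula: C7H5IO

C7H5IO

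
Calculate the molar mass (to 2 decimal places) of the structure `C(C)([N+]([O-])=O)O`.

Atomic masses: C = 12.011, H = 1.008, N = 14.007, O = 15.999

91.07

Molecular formula: C2H5NO3.
M = 2×12.011 + 5×1.008 + 1×14.007 + 3×15.999 = 91.07 g/mol.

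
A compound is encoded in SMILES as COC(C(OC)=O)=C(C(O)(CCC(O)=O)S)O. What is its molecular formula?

Heavy atoms from the SMILES: 9 C, 7 O, 1 S.
Implicit hydrogens by atom environment:
  5 × C: no H
  4 × O: no H
  3 × O: 1 H each → 3
  2 × C: 3 H each → 6
  2 × C: 2 H each → 4
  1 × S: 1 H
  Total hydrogens = 14.
Molecular formula: C9H14O7S

C9H14O7S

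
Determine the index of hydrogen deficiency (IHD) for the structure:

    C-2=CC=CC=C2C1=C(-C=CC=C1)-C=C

9

Molecular formula from the SMILES: C14H12.
DoU = (2C + 2 + N − H − X)/2 = (2·14 + 2 + 0 − 12 − 0)/2 = 18/2 = 9.
(Structurally: 2 ring(s) + 7 π bond(s) = 9.)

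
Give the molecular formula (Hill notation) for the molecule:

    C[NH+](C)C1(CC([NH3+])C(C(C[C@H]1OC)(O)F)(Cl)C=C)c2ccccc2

Heavy atoms from the SMILES: 18 C, 1 Cl, 1 F, 2 N, 2 O.
Implicit hydrogens by atom environment:
  5 × C (aromatic): 1 H each → 5
  3 × C: 3 H each → 9
  3 × C: 2 H each → 6
  3 × C: 1 H each → 3
  3 × C: no H
  1 × C (aromatic): no H
  1 × Cl: no H
  1 × F: no H
  1 × N (charge +1): 3 H
  1 × N (charge +1): 1 H
  1 × O: 1 H
  1 × O: no H
  Total hydrogens = 28.
Net charge +2.
Molecular formula: [C18H28ClFN2O2]2+

[C18H28ClFN2O2]2+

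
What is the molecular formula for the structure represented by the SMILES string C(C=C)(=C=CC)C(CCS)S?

C9H14S2

Heavy atoms from the SMILES: 9 C, 2 S.
Implicit hydrogens by atom environment:
  3 × C: 2 H each → 6
  3 × C: 1 H each → 3
  2 × C: no H
  2 × S: 1 H each → 2
  1 × C: 3 H
  Total hydrogens = 14.
Molecular formula: C9H14S2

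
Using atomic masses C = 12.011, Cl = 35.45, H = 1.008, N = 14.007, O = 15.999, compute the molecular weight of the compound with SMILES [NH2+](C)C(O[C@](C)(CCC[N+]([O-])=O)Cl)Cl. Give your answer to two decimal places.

Molecular formula: C7H15Cl2N2O3+.
M = 7×12.011 + 2×35.45 + 15×1.008 + 2×14.007 + 3×15.999 = 246.11 g/mol.

246.11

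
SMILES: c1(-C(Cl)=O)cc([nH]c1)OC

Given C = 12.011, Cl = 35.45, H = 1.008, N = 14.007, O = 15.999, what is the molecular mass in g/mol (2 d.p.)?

Molecular formula: C6H6ClNO2.
M = 6×12.011 + 1×35.45 + 6×1.008 + 1×14.007 + 2×15.999 = 159.57 g/mol.

159.57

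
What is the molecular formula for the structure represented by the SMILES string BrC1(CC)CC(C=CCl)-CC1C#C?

Heavy atoms from the SMILES: 1 Br, 11 C, 1 Cl.
Implicit hydrogens by atom environment:
  5 × C: 1 H each → 5
  3 × C: 2 H each → 6
  2 × C: no H
  1 × Br: no H
  1 × C: 3 H
  1 × Cl: no H
  Total hydrogens = 14.
Molecular formula: C11H14BrCl

C11H14BrCl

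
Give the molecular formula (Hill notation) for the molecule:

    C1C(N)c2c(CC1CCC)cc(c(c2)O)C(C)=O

C15H21NO2

Heavy atoms from the SMILES: 15 C, 1 N, 2 O.
Implicit hydrogens by atom environment:
  4 × C: 2 H each → 8
  4 × C (aromatic): no H
  2 × C: 3 H each → 6
  2 × C (aromatic): 1 H each → 2
  2 × C: 1 H each → 2
  1 × C: no H
  1 × N: 2 H
  1 × O: 1 H
  1 × O: no H
  Total hydrogens = 21.
Molecular formula: C15H21NO2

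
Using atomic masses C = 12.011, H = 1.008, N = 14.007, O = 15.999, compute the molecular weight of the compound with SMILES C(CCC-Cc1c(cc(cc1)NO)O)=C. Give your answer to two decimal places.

207.27

Molecular formula: C12H17NO2.
M = 12×12.011 + 17×1.008 + 1×14.007 + 2×15.999 = 207.27 g/mol.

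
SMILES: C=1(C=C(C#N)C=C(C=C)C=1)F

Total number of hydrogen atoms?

6

Hydrogens are implicit in SMILES; fill each atom to its normal valence:
  3 × C (aromatic): 1 H each → 3
  3 × C (aromatic): no H
  1 × C: 2 H
  1 × C: 1 H
  1 × C: no H
  1 × F: no H
  1 × N: no H
  Total hydrogens = 6.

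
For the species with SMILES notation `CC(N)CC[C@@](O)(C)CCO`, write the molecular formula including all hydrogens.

C8H19NO2

Heavy atoms from the SMILES: 8 C, 1 N, 2 O.
Implicit hydrogens by atom environment:
  4 × C: 2 H each → 8
  2 × C: 3 H each → 6
  2 × O: 1 H each → 2
  1 × C: 1 H
  1 × C: no H
  1 × N: 2 H
  Total hydrogens = 19.
Molecular formula: C8H19NO2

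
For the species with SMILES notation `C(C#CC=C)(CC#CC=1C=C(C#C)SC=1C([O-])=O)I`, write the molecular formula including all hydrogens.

Heavy atoms from the SMILES: 15 C, 1 I, 2 O, 1 S.
Implicit hydrogens by atom environment:
  6 × C: no H
  3 × C: 1 H each → 3
  3 × C (aromatic): no H
  2 × C: 2 H each → 4
  1 × C (aromatic): 1 H
  1 × I: no H
  1 × O: no H
  1 × O (charge -1): no H
  1 × S (aromatic): no H
  Total hydrogens = 8.
Net charge -1.
Molecular formula: C15H8IO2S-

C15H8IO2S-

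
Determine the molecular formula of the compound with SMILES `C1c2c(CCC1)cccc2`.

C10H12

Heavy atoms from the SMILES: 10 C.
Implicit hydrogens by atom environment:
  4 × C: 2 H each → 8
  4 × C (aromatic): 1 H each → 4
  2 × C (aromatic): no H
  Total hydrogens = 12.
Molecular formula: C10H12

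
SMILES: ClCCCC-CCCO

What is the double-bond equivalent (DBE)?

Molecular formula from the SMILES: C7H15ClO.
DoU = (2C + 2 + N − H − X)/2 = (2·7 + 2 + 0 − 15 − 1)/2 = 0/2 = 0.
(Structurally: 0 ring(s) + 0 π bond(s) = 0.)

0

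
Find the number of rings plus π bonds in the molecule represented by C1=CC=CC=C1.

Molecular formula from the SMILES: C6H6.
DoU = (2C + 2 + N − H − X)/2 = (2·6 + 2 + 0 − 6 − 0)/2 = 8/2 = 4.
(Structurally: 1 ring(s) + 3 π bond(s) = 4.)

4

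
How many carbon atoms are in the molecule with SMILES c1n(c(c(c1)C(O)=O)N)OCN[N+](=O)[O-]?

The symbol for carbon appears 6 times in the SMILES. Lowercase c denotes aromatic carbon and counts toward C.

6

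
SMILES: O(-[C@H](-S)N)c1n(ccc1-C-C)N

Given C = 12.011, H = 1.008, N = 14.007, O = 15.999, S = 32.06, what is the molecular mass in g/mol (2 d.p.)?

187.26

Molecular formula: C7H13N3OS.
M = 7×12.011 + 13×1.008 + 3×14.007 + 1×15.999 + 1×32.06 = 187.26 g/mol.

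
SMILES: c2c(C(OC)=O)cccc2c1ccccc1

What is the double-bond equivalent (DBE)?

9

Molecular formula from the SMILES: C14H12O2.
DoU = (2C + 2 + N − H − X)/2 = (2·14 + 2 + 0 − 12 − 0)/2 = 18/2 = 9.
(Structurally: 2 ring(s) + 7 π bond(s) = 9.)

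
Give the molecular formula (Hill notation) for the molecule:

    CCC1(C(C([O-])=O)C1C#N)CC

C9H12NO2-

Heavy atoms from the SMILES: 9 C, 1 N, 2 O.
Implicit hydrogens by atom environment:
  3 × C: no H
  2 × C: 3 H each → 6
  2 × C: 2 H each → 4
  2 × C: 1 H each → 2
  1 × N: no H
  1 × O: no H
  1 × O (charge -1): no H
  Total hydrogens = 12.
Net charge -1.
Molecular formula: C9H12NO2-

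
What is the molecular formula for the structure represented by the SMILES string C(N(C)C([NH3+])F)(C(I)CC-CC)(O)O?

C8H19FIN2O2+

Heavy atoms from the SMILES: 8 C, 1 F, 1 I, 2 N, 2 O.
Implicit hydrogens by atom environment:
  3 × C: 2 H each → 6
  2 × C: 3 H each → 6
  2 × C: 1 H each → 2
  2 × O: 1 H each → 2
  1 × C: no H
  1 × F: no H
  1 × I: no H
  1 × N (charge +1): 3 H
  1 × N: no H
  Total hydrogens = 19.
Net charge +1.
Molecular formula: C8H19FIN2O2+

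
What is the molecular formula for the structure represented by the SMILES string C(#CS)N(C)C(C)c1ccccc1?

Heavy atoms from the SMILES: 11 C, 1 N, 1 S.
Implicit hydrogens by atom environment:
  5 × C (aromatic): 1 H each → 5
  2 × C: 3 H each → 6
  2 × C: no H
  1 × C: 1 H
  1 × C (aromatic): no H
  1 × N: no H
  1 × S: 1 H
  Total hydrogens = 13.
Molecular formula: C11H13NS

C11H13NS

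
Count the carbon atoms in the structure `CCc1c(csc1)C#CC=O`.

The symbol for carbon appears 9 times in the SMILES. Lowercase c denotes aromatic carbon and counts toward C.

9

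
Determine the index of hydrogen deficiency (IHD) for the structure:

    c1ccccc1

Molecular formula from the SMILES: C6H6.
DoU = (2C + 2 + N − H − X)/2 = (2·6 + 2 + 0 − 6 − 0)/2 = 8/2 = 4.
(Structurally: 1 ring(s) + 3 π bond(s) = 4.)

4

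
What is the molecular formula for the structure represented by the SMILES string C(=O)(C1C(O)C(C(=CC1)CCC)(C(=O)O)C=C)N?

C13H19NO4

Heavy atoms from the SMILES: 13 C, 1 N, 4 O.
Implicit hydrogens by atom environment:
  4 × C: 2 H each → 8
  4 × C: 1 H each → 4
  4 × C: no H
  2 × O: 1 H each → 2
  2 × O: no H
  1 × C: 3 H
  1 × N: 2 H
  Total hydrogens = 19.
Molecular formula: C13H19NO4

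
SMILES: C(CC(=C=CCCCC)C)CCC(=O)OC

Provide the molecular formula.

C14H24O2

Heavy atoms from the SMILES: 14 C, 2 O.
Implicit hydrogens by atom environment:
  7 × C: 2 H each → 14
  3 × C: 3 H each → 9
  3 × C: no H
  2 × O: no H
  1 × C: 1 H
  Total hydrogens = 24.
Molecular formula: C14H24O2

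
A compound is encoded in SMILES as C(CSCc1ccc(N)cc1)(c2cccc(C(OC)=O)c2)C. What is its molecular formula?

Heavy atoms from the SMILES: 18 C, 1 N, 2 O, 1 S.
Implicit hydrogens by atom environment:
  8 × C (aromatic): 1 H each → 8
  4 × C (aromatic): no H
  2 × C: 3 H each → 6
  2 × C: 2 H each → 4
  2 × O: no H
  1 × C: 1 H
  1 × C: no H
  1 × N: 2 H
  1 × S: no H
  Total hydrogens = 21.
Molecular formula: C18H21NO2S

C18H21NO2S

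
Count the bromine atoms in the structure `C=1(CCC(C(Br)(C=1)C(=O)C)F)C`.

The symbol for bromine appears 1 time in the SMILES.

1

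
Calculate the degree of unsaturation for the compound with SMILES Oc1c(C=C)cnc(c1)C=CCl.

Molecular formula from the SMILES: C9H8ClNO.
DoU = (2C + 2 + N − H − X)/2 = (2·9 + 2 + 1 − 8 − 1)/2 = 12/2 = 6.
(Structurally: 1 ring(s) + 5 π bond(s) = 6.)

6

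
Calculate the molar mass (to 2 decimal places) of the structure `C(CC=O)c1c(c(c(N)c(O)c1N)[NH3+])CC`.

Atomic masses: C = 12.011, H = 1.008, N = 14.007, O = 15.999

224.28

Molecular formula: C11H18N3O2+.
M = 11×12.011 + 18×1.008 + 3×14.007 + 2×15.999 = 224.28 g/mol.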